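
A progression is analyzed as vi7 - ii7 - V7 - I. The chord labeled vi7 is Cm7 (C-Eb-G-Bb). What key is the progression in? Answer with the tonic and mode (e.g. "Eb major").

Eb major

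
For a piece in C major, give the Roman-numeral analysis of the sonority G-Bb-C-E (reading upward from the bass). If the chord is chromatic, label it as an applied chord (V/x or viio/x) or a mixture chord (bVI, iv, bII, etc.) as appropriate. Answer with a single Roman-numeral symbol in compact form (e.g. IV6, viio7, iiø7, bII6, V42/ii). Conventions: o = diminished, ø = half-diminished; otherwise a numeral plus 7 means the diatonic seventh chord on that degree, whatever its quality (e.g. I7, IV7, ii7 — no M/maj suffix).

V43/IV

Stacked in thirds the chord is C-E-G-Bb: a dominant seventh chord on C.
C is not a diatonic chord root with this quality in C major, but it lies a perfect fifth above F (IV), so the chord functions as an applied dominant of IV.
With G in the bass the chord is in second inversion, so the figured bass is 43.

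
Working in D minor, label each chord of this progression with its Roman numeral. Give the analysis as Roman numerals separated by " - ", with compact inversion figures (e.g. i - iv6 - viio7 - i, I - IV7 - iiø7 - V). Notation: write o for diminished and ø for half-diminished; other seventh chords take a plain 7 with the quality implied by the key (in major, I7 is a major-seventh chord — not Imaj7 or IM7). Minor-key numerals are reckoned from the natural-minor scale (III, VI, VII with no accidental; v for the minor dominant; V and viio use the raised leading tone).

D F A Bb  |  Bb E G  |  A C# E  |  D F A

D-F-A-Bb has root Bb, degree 6 in D minor, so VI65.
Bb-E-G: root E is the supertonic; diminished triad there is iio64.
A-C#-E has root A, degree 5 in D minor, so V.
D-F-A has root D, degree 1 in D minor, so i.

VI65 - iio64 - V - i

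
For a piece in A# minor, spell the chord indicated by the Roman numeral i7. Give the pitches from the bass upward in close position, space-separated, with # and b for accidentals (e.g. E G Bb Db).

A# C# E# G#

In A# minor, the first degree is A#, and the diatonic chord built there is a minor seventh chord.
Stacking thirds from A# gives A#-C#-E#-G#.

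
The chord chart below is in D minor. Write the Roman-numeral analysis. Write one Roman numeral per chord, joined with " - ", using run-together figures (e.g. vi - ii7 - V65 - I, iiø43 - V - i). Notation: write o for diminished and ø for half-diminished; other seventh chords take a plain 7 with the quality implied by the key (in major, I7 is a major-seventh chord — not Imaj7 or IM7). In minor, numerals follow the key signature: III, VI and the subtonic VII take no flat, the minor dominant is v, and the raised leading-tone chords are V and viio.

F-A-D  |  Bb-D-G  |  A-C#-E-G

i6 - iv6 - V7

F-A-D has root D, degree 1 in D minor, so i6.
Bb-D-G: root G is the subdominant; minor triad there is iv6.
A-C#-E-G: root A is the dominant; dominant seventh chord there is V7.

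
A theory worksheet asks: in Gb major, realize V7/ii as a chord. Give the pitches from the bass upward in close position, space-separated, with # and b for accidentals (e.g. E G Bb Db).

Eb G Bb Db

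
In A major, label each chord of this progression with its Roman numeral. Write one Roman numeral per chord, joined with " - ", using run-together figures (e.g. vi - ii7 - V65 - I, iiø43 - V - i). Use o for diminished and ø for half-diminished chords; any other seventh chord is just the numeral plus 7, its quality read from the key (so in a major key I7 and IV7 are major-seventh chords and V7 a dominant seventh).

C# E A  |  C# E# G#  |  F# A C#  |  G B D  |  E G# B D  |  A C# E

C#-E-A: root A is the tonic; major triad there is I6.
C#-E#-G#: a major triad on C#, the applied dominant of vi → V/vi.
F#-A-C#: minor triad on F# = scale degree 6 → vi.
G-B-D: major triad on G — chromatic; bVII (borrowed from the parallel minor).
E-G#-B-D: root E is the dominant; dominant seventh chord there is V7.
A-C#-E: root A is the tonic; major triad there is I.

I6 - V/vi - vi - bVII - V7 - I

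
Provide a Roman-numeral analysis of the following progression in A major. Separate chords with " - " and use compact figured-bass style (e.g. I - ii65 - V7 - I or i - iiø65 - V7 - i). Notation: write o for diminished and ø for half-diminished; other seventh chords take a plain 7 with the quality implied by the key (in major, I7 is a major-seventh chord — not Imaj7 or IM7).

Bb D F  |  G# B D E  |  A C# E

Bb-D-F: major triad on Bb — chromatic; Bb is the lowered second degree, so this is the Neapolitan chord, bII.
G#-B-D-E: dominant seventh chord on E = scale degree 5 → V65.
A-C#-E: major triad on A = scale degree 1 → I.

bII - V65 - I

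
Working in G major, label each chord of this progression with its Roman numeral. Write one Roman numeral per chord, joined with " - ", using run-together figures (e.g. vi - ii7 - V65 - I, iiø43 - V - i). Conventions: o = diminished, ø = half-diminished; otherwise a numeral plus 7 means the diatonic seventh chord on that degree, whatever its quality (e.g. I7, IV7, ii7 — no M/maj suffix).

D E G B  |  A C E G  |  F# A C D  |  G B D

D-E-G-B: minor seventh chord on E = scale degree 6 → vi42.
A-C-E-G: minor seventh chord on A = scale degree 2 → ii7.
F#-A-C-D has root D, degree 5 in G major, so V65.
G-B-D: root G is the tonic; major triad there is I.

vi42 - ii7 - V65 - I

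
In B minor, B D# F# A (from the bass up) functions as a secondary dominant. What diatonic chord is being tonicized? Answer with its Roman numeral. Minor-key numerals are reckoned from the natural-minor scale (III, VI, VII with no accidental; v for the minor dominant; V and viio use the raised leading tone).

iv

The chord is a dominant seventh chord on B.
A dominant resolves down a perfect fifth: B → E. In B minor, E is scale degree 4, i.e. iv.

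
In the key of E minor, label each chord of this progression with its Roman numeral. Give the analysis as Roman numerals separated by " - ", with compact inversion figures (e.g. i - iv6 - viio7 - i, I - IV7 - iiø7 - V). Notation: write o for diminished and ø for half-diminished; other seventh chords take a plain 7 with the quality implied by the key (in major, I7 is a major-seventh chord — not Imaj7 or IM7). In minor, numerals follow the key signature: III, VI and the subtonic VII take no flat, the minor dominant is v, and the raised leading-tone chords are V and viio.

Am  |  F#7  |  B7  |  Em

Am: root A is the subdominant; minor triad there is iv.
F#7: a dominant seventh chord on F#, the applied dominant of V → V7/V.
B7: root B is the dominant; dominant seventh chord there is V7.
Em: minor triad on E = scale degree 1 → i.

iv - V7/V - V7 - i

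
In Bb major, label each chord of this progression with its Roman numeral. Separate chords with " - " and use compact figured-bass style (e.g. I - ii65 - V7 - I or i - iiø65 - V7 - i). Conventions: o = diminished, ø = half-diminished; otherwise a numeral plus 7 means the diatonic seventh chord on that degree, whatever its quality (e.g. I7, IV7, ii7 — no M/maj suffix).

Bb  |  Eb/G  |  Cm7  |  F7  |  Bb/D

Bb: root Bb is the tonic; major triad there is I.
Eb/G: major triad on Eb = scale degree 4 → IV6.
Cm7: minor seventh chord on C = scale degree 2 → ii7.
F7 has root F, degree 5 in Bb major, so V7.
Bb/D: major triad on Bb = scale degree 1 → I6.

I - IV6 - ii7 - V7 - I6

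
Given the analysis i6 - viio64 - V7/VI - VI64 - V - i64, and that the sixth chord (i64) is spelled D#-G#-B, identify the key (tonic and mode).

The chord G#m/D# is a minor triad rooted on G#; its label is i64.
If G# is scale degree 1 and the mode makes that degree carry a minor triad, the tonic is G# and the mode is minor.

G# minor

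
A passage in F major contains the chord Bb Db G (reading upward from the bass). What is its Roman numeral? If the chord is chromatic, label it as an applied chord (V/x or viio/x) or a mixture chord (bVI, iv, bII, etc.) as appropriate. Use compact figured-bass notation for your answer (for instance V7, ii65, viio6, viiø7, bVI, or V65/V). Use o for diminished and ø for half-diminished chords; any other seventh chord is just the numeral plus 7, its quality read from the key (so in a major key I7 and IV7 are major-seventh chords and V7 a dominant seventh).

iio6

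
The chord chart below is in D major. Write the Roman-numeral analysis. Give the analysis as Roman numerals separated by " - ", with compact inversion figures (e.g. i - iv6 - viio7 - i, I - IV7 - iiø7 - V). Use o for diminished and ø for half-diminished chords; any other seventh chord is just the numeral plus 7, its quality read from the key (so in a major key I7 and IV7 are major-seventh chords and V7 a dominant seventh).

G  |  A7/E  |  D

G has root G, degree 4 in D major, so IV.
A7/E has root A, degree 5 in D major, so V43.
D has root D, degree 1 in D major, so I.

IV - V43 - I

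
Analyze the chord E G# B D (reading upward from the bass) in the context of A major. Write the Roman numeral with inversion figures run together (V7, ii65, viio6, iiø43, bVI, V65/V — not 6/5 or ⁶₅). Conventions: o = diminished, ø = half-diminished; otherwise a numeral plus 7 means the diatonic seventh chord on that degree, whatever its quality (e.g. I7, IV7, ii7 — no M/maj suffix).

V7

Stacked in thirds the chord is E-G#-B-D: a dominant seventh chord on E.
E is scale degree 5 in A major, and a dominant seventh chord on that degree is written V7.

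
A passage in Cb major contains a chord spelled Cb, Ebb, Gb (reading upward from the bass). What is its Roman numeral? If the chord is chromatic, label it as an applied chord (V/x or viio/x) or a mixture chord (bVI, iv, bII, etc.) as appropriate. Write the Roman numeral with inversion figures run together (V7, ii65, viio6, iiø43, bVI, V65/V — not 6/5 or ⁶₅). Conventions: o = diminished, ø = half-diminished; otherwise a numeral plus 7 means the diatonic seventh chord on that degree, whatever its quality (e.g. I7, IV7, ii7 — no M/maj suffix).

The pitches Cb-Ebb-Gb form a minor triad rooted on Cb.
Cb is the first degree of Cb major. This is the minor tonic, borrowed from the parallel minor.

i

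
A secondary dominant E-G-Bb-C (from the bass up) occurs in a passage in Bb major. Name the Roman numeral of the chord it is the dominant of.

The chord is a dominant seventh chord on C.
A dominant resolves down a perfect fifth: C → F. In Bb major, F is scale degree 5, i.e. V.

V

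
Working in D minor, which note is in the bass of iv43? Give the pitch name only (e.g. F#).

D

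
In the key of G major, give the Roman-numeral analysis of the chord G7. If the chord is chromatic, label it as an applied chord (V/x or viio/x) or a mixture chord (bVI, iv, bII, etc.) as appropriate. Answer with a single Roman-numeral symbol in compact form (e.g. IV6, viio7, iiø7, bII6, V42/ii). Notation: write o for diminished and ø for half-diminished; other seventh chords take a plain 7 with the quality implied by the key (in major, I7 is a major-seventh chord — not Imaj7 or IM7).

V7/IV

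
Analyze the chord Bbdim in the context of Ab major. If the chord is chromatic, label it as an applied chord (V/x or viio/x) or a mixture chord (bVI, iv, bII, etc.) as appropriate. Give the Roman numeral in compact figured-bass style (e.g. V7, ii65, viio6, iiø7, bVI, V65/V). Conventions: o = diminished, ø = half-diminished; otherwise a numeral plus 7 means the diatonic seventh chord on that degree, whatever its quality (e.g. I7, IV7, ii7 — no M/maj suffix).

iio

The pitches Bb-Db-Fb form a diminished triad rooted on Bb.
Bb is the second degree of Ab major. This is the diminished supertonic triad, borrowed from the parallel minor.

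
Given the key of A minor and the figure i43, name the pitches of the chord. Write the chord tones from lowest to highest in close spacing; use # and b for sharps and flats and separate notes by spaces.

In A minor, the first degree is A, and the diatonic chord built there is a minor seventh chord.
Stacking thirds from A gives A-C-E-G.
The figured bass 43 indicates second inversion, placing the fifth (E) in the bass: E-G-A-C.

E G A C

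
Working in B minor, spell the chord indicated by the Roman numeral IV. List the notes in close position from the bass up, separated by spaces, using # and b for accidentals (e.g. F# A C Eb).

Scale degree 4 in B minor is E; here the chord built on it is altered to a major triad. IV is the major subdominant, borrowed from the parallel major.
So the chord is E-G#-B, a major triad.

E G# B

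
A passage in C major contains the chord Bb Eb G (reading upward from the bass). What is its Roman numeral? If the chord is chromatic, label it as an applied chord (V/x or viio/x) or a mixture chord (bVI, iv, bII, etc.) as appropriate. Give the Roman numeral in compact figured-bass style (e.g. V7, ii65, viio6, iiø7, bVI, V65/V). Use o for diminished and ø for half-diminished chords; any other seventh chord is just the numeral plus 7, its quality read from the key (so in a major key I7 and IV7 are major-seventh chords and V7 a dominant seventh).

bIII64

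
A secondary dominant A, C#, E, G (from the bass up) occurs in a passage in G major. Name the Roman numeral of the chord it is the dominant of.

V

The chord is a dominant seventh chord on A.
A dominant resolves down a perfect fifth: A → D. In G major, D is scale degree 5, i.e. V.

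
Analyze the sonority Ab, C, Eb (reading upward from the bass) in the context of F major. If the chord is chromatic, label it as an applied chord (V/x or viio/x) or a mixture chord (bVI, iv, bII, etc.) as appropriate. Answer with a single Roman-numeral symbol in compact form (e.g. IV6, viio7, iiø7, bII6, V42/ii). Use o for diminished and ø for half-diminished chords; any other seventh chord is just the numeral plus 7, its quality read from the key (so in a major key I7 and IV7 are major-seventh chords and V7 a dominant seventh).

The pitches Ab-C-Eb form a major triad rooted on Ab.
Ab is the lowered third degree of F major (diatonic 3 would be A). This is a major triad on the lowered third degree, borrowed from the parallel minor.

bIII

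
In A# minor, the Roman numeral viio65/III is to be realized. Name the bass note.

The applied chord viio65/III is rooted on B#: B#-D#-F#-A.
The figure 65 means first inversion — the third is in the bass.

D#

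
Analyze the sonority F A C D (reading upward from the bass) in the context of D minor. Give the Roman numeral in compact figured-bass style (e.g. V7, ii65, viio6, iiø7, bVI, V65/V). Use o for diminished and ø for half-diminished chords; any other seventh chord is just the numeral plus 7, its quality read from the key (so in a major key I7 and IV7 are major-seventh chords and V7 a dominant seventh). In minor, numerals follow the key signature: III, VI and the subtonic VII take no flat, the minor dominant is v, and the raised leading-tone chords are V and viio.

i65

The pitches D-F-A-C form a minor seventh chord rooted on D.
D is scale degree 1 in D minor, and a minor seventh chord on that degree is written i7.
With F in the bass the chord is in first inversion, so the figured bass is 65.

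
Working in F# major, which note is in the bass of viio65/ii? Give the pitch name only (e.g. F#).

A#

The applied chord viio65/ii is rooted on F##: F##-A#-C#-E.
The figure 65 means first inversion — the third is in the bass.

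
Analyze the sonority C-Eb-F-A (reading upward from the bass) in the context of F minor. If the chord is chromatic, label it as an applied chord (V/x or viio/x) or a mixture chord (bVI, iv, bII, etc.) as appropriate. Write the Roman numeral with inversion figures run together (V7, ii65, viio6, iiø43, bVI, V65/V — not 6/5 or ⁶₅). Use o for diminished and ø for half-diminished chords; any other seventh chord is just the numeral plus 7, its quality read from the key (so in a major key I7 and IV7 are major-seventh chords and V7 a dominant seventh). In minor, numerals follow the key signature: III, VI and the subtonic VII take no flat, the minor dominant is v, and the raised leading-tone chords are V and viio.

V43/iv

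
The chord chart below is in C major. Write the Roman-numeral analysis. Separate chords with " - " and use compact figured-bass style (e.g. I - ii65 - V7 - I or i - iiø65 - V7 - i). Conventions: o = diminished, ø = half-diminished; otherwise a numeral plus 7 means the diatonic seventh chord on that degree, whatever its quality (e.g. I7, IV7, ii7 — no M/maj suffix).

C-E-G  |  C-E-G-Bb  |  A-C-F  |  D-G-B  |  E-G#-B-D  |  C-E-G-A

I - V7/IV - IV6 - V64 - V7/vi - vi65

C-E-G: major triad on C = scale degree 1 → I.
C-E-G-Bb: a dominant seventh chord on C, the applied dominant of IV → V7/IV.
A-C-F: root F is the subdominant; major triad there is IV6.
D-G-B: major triad on G = scale degree 5 → V64.
E-G#-B-D: a dominant seventh chord on E, the applied dominant of vi → V7/vi.
C-E-G-A has root A, degree 6 in C major, so vi65.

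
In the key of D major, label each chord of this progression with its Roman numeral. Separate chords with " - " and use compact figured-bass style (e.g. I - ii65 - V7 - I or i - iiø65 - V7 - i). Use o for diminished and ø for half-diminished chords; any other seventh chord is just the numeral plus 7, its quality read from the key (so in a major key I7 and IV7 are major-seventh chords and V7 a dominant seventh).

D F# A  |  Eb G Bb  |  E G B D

D-F#-A: major triad on D = scale degree 1 → I.
Eb-G-Bb: Eb with this quality isn't in the key; a major triad on b2 is the Neapolitan chord, bII.
E-G-B-D has root E, degree 2 in D major, so ii7.

I - bII - ii7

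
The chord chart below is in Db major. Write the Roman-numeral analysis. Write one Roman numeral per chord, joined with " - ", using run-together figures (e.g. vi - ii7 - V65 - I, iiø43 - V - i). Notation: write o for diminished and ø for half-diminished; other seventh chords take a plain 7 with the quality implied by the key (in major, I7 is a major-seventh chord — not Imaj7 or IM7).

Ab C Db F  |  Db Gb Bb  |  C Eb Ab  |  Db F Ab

I43 - IV64 - V6 - I

Ab-C-Db-F: root Db is the tonic; major seventh chord there is I43.
Db-Gb-Bb: root Gb is the subdominant; major triad there is IV64.
C-Eb-Ab: root Ab is the dominant; major triad there is V6.
Db-F-Ab has root Db, degree 1 in Db major, so I.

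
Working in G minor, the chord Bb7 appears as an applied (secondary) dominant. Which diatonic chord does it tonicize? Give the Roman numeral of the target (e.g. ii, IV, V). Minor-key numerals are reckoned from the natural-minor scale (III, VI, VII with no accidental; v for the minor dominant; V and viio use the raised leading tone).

The chord is a dominant seventh chord on Bb.
A dominant resolves down a perfect fifth: Bb → Eb. In G minor, Eb is scale degree 6, i.e. VI.

VI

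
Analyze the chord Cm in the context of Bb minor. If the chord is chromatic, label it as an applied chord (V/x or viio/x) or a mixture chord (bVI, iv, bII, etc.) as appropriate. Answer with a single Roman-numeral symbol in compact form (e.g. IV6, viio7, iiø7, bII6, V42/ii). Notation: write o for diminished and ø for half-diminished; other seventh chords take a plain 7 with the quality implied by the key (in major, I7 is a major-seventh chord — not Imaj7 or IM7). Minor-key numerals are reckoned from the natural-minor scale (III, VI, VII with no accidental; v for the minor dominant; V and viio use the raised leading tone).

Stacked in thirds the chord is C-Eb-G: a minor triad on C.
C is the second degree of Bb minor. This is the minor supertonic, borrowed from the parallel major (the Dorian ii).

ii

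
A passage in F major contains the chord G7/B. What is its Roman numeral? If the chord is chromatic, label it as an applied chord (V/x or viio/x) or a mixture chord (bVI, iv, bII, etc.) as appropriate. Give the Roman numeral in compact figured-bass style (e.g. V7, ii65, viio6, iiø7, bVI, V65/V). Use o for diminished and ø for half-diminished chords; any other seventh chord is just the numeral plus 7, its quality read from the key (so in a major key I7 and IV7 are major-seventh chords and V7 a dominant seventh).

V65/V

The pitches G-B-D-F form a dominant seventh chord rooted on G.
G is not a diatonic chord root with this quality in F major, but it lies a perfect fifth above C (V), so the chord functions as an applied dominant of V.
With B in the bass the chord is in first inversion, so the figured bass is 65.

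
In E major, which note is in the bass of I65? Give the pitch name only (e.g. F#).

I in E major has root E; the chord is E-G#-B-D#.
The figure 65 means first inversion — the third is in the bass.

G#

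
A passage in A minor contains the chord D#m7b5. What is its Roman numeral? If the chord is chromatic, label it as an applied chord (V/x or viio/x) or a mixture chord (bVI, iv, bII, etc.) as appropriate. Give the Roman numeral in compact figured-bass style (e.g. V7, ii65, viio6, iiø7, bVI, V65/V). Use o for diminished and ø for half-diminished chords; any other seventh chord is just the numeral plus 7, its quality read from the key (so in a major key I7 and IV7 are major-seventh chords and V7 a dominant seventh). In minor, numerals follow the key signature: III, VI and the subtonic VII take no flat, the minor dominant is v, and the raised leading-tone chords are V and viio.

viiø7/V

Stacked in thirds the chord is D#-F#-A-C#: a half-diminished seventh chord on D#.
D# sits a half step below E (V in A minor); a diminished chord there is the applied leading-tone chord of V.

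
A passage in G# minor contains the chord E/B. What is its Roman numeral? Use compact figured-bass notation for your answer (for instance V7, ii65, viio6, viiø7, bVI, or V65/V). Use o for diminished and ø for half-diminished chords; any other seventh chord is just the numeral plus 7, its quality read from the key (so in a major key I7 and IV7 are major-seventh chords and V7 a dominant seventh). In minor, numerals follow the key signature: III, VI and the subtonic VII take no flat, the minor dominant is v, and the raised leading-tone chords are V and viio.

VI64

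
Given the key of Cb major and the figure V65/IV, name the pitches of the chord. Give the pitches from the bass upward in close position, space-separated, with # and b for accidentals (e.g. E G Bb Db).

Eb Gb Bbb Cb

The slash means an applied dominant: we want the dominant of IV. In Cb major, IV is Fb major, and its dominant is built on Cb.
Building a dominant seventh chord on Cb gives Cb-Eb-Gb-Bbb.
With the 65 figure the chord is in first inversion; from the bass Eb upward in close position it reads Eb-Gb-Bbb-Cb.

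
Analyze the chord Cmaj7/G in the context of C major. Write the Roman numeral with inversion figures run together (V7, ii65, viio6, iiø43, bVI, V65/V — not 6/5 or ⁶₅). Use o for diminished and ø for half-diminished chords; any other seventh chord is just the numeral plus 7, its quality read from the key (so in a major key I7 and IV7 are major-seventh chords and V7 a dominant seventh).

Stacked in thirds the chord is C-E-G-B: a major seventh chord on C.
In C major, C is the tonic; the diatonic major seventh chord there is I7.
With G in the bass the chord is in second inversion, so the figured bass is 43.

I43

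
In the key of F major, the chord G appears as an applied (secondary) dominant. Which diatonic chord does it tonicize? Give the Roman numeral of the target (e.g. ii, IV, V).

V

The chord is a major triad on G.
A dominant resolves down a perfect fifth: G → C. In F major, C is scale degree 5, i.e. V.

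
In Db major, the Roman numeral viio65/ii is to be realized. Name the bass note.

The applied chord viio65/ii is rooted on D: D-F-Ab-Cb.
The figure 65 means first inversion — the third is in the bass.

F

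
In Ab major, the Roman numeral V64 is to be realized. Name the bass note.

V in Ab major has root Eb; the chord is Eb-G-Bb.
The figure 64 means second inversion — the fifth is in the bass.

Bb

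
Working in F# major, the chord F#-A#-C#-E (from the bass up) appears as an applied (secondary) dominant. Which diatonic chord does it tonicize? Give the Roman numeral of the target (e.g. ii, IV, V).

IV

The chord is a dominant seventh chord on F#.
A dominant resolves down a perfect fifth: F# → B. In F# major, B is scale degree 4, i.e. IV.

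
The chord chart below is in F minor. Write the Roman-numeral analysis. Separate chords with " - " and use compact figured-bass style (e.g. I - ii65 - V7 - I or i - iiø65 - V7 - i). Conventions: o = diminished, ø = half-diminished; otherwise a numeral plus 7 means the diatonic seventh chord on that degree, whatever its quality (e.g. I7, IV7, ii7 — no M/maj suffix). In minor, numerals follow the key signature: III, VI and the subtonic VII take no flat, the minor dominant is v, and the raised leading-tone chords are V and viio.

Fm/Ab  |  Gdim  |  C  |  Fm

Fm/Ab: minor triad on F = scale degree 1 → i6.
Gdim has root G, degree 2 in F minor, so iio.
C: major triad on C = scale degree 5 → V.
Fm: root F is the tonic; minor triad there is i.

i6 - iio - V - i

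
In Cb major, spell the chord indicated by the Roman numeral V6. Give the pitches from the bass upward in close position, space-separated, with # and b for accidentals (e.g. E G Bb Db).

Bb Db Gb

In Cb major, scale degree 5 is Gb, and the diatonic chord built there is a major triad.
That chord is spelled Gb-Bb-Db.
The figured bass 6 indicates first inversion, placing the third (Bb) in the bass: Bb-Db-Gb.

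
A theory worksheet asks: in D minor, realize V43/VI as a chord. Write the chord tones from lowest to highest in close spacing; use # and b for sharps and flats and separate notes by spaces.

C Eb F A

V43/VI is a secondary dominant — the dominant seventh of VI. VI in D minor is Bb, so the applied chord's root is F, a perfect fifth above.
Building a dominant seventh chord on F gives F-A-C-Eb.
With the 43 figure the chord is in second inversion; from the bass C upward in close position it reads C-Eb-F-A.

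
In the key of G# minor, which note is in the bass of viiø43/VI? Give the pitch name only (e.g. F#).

A

The applied chord viiø43/VI is rooted on D#: D#-F#-A-C#.
The figure 43 means second inversion — the fifth is in the bass.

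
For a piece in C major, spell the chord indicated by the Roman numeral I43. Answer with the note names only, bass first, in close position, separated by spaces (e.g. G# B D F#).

In C major, scale degree 1 is C, and the diatonic chord built there is a major seventh chord.
That chord is spelled C-E-G-B.
The figured bass 43 indicates second inversion, placing the fifth (G) in the bass: G-B-C-E.

G B C E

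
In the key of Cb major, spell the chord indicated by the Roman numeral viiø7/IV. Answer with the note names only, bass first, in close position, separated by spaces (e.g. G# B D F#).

Eb Gb Bbb Db

viiø7/IV is a secondary leading-tone chord. The target IV is Fb in Cb major; the applied chord is rooted a semitone below, on Eb.
Building a half-diminished seventh chord on Eb gives Eb-Gb-Bbb-Db.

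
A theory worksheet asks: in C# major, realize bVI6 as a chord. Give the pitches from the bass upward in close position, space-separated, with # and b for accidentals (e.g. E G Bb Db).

C# E A

bVI6 is a major triad on the lowered sixth degree, borrowed from the parallel minor. In C# major that root is A.
So the chord is A-C#-E, a major triad.
With the 6 figure the chord is in first inversion; from the bass C# upward in close position it reads C#-E-A.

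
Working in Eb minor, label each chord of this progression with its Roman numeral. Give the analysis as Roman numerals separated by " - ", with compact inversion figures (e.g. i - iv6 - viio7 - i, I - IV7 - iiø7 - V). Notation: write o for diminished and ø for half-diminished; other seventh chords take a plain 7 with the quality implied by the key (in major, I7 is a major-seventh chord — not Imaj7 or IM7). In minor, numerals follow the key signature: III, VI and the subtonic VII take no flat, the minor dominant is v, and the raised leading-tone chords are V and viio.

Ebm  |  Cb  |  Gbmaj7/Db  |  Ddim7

i - VI - III43 - viio7

Ebm has root Eb, degree 1 in Eb minor, so i.
Cb: major triad on Cb = scale degree 6 → VI.
Gbmaj7/Db: major seventh chord on Gb = scale degree 3 → III43.
Ddim7: fully diminished seventh chord on D = scale degree 7 → viio7.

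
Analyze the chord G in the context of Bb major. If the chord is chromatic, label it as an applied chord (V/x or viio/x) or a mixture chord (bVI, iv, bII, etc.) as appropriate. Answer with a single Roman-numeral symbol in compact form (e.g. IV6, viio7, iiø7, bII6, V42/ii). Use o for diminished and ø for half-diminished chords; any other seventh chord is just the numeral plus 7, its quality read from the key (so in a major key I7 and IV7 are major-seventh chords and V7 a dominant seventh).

V/ii

Stacked in thirds the chord is G-B-D: a major triad on G.
G is not a diatonic chord root with this quality in Bb major, but it lies a perfect fifth above C (ii), so the chord functions as an applied dominant of ii.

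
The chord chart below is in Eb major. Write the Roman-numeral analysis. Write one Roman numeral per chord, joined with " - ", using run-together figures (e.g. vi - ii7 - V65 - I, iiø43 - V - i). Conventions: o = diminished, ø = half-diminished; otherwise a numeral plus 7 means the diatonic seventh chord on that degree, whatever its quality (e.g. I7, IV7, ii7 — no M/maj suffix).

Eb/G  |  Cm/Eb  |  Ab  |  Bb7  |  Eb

I6 - vi6 - IV - V7 - I

Eb/G: major triad on Eb = scale degree 1 → I6.
Cm/Eb: minor triad on C = scale degree 6 → vi6.
Ab: major triad on Ab = scale degree 4 → IV.
Bb7: dominant seventh chord on Bb = scale degree 5 → V7.
Eb has root Eb, degree 1 in Eb major, so I.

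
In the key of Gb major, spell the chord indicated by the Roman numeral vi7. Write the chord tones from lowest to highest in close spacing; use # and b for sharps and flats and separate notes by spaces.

Eb Gb Bb Db

The numeral's case and figure indicate a minor seventh chord. In Gb major its root, scale degree 6, is Eb.
That chord is spelled Eb-Gb-Bb-Db.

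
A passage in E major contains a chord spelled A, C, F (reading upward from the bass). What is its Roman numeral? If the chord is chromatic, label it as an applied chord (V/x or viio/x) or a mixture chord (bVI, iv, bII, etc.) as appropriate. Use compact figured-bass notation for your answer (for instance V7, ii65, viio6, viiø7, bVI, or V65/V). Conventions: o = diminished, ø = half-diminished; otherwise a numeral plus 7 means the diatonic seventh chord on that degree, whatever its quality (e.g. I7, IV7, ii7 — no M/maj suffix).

Stacked in thirds the chord is F-A-C: a major triad on F.
F is the lowered second degree of E major (diatonic 2 would be F#). This is the Neapolitan sixth — a major triad on the lowered second degree, here in its customary first inversion.
With A in the bass the chord is in first inversion, so the figured bass is 6.

bII6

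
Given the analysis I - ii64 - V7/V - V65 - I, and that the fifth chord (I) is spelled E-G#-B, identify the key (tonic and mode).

E major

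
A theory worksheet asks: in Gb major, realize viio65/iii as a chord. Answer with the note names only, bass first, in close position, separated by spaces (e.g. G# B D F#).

The slash marks an applied leading-tone chord: viio of iii. In Gb major, iii is Bb, so the leading tone to it is A, a half step below.
Building a fully diminished seventh chord on A gives A-C-Eb-Gb.
The figured bass 65 indicates first inversion, placing the third (C) in the bass: C-Eb-Gb-A.

C Eb Gb A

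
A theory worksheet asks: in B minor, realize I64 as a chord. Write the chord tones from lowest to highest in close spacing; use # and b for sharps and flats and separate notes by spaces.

F# B D#

I64 is the major tonic (Picardy third), borrowed from the parallel major. In B minor that root is B.
So the chord is B-D#-F#, a major triad.
With the 64 figure the chord is in second inversion; from the bass F# upward in close position it reads F#-B-D#.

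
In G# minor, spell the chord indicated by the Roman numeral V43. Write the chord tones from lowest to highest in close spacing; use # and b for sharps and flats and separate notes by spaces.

A# C# D# F##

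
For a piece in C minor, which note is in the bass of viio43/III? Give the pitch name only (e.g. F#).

The applied chord viio43/III is rooted on D: D-F-Ab-Cb.
The figure 43 means second inversion — the fifth is in the bass.

Ab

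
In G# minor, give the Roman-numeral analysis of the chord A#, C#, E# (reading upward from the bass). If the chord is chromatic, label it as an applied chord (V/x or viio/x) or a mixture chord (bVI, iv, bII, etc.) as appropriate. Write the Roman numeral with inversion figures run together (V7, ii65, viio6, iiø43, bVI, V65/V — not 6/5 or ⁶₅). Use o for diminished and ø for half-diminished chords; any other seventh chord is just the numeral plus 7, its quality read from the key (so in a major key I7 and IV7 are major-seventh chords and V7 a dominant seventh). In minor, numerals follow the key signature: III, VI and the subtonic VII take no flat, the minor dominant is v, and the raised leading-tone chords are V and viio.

Stacked in thirds the chord is A#-C#-E#: a minor triad on A#.
A# is the second degree of G# minor. This is the minor supertonic, borrowed from the parallel major (the Dorian ii).

ii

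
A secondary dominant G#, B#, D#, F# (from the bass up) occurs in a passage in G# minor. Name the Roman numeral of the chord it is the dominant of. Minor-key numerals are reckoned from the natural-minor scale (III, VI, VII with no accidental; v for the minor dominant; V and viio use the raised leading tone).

iv

The chord is a dominant seventh chord on G#.
A dominant resolves down a perfect fifth: G# → C#. In G# minor, C# is scale degree 4, i.e. iv.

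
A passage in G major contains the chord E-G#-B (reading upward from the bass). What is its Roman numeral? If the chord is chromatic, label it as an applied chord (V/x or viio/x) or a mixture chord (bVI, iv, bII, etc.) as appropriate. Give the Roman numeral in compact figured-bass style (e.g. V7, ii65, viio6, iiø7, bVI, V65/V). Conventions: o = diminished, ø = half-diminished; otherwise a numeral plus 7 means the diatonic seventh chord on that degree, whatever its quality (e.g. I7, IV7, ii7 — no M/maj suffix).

The pitches E-G#-B form a major triad rooted on E.
E is not a diatonic chord root with this quality in G major, but it lies a perfect fifth above A (ii), so the chord functions as an applied dominant of ii.

V/ii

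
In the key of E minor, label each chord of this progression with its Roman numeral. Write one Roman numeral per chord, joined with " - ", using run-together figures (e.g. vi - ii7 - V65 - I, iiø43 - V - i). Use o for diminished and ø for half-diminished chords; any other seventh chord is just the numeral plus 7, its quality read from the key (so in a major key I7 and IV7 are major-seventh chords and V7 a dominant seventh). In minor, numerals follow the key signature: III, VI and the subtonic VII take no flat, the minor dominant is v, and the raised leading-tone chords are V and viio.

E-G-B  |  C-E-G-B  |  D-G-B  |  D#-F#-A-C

E-G-B: minor triad on E = scale degree 1 → i.
C-E-G-B: major seventh chord on C = scale degree 6 → VI7.
D-G-B: major triad on G = scale degree 3 → III64.
D#-F#-A-C has root D#, degree 7 in E minor, so viio7.

i - VI7 - III64 - viio7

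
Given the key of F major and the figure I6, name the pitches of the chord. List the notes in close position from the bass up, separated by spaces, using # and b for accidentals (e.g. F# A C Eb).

A C F

In F major, the first degree is F, and the diatonic chord built there is a major triad.
Stacking thirds from F gives F-A-C.
With the 6 figure the chord is in first inversion; from the bass A upward in close position it reads A-C-F.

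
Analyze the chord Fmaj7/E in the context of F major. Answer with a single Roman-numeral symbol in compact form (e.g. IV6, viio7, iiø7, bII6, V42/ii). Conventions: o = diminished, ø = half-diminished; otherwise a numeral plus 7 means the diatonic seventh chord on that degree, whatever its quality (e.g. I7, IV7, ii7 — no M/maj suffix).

I42

The pitches F-A-C-E form a major seventh chord rooted on F.
F is scale degree 1 in F major, and a major seventh chord on that degree is written I7.
With E in the bass the chord is in third inversion, so the figured bass is 42.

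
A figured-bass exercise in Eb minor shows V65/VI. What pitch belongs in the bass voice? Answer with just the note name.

Bb

The applied chord V65/VI is rooted on Gb: Gb-Bb-Db-Fb.
The figure 65 means first inversion — the third is in the bass.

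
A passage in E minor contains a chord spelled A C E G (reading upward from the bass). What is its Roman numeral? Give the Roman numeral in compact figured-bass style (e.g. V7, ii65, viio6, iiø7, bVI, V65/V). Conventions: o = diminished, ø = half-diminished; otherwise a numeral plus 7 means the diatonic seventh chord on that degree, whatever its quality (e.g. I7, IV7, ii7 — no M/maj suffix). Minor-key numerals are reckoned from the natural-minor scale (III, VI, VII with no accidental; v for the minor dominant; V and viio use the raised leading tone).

iv7

The pitches A-C-E-G form a minor seventh chord rooted on A.
In E minor, A is the subdominant; the diatonic minor seventh chord there is iv7.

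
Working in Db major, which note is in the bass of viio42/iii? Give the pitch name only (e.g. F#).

The applied chord viio42/iii is rooted on E: E-G-Bb-Db.
The figure 42 means third inversion — the seventh is in the bass.

Db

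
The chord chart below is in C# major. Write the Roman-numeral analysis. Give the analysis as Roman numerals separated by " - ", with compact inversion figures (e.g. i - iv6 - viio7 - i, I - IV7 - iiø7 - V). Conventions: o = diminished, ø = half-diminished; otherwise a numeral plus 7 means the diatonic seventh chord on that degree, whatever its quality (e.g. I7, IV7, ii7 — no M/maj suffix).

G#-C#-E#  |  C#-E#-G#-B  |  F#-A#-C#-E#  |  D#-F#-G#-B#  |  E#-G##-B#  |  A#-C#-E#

G#-C#-E#: major triad on C# = scale degree 1 → I64.
C#-E#-G#-B: a dominant seventh chord on C#, the applied dominant of IV → V7/IV.
F#-A#-C#-E#: major seventh chord on F# = scale degree 4 → IV7.
D#-F#-G#-B#: root G# is the dominant; dominant seventh chord there is V43.
E#-G##-B#: a major triad on E#, the applied dominant of vi → V/vi.
A#-C#-E# has root A#, degree 6 in C# major, so vi.

I64 - V7/IV - IV7 - V43 - V/vi - vi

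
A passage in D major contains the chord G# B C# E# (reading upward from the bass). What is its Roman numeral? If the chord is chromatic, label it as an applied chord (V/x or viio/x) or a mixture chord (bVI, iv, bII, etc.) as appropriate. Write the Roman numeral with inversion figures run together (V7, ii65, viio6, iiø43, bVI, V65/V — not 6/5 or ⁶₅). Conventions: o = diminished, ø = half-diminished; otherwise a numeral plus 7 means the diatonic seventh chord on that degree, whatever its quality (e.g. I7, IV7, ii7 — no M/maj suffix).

The pitches C#-E#-G#-B form a dominant seventh chord rooted on C#.
C# is not a diatonic chord root with this quality in D major, but it lies a perfect fifth above F# (iii), so the chord functions as an applied dominant of iii.
With G# in the bass the chord is in second inversion, so the figured bass is 43.

V43/iii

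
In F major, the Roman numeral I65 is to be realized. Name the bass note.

A

I in F major has root F; the chord is F-A-C-E.
The figure 65 means first inversion — the third is in the bass.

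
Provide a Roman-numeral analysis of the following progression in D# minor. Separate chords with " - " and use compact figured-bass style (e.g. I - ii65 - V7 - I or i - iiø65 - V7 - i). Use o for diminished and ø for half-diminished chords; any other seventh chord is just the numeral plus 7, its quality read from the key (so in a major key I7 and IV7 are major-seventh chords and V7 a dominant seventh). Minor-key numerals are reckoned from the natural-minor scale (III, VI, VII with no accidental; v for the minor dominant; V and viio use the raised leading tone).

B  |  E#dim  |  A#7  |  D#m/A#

B: root B is the submediant; major triad there is VI.
E#dim has root E#, degree 2 in D# minor, so iio.
A#7 has root A#, degree 5 in D# minor, so V7.
D#m/A#: root D# is the tonic; minor triad there is i64.

VI - iio - V7 - i64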